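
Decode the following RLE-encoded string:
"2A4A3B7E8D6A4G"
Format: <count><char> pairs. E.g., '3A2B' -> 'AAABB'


Expanding each <count><char> pair:
  2A -> 'AA'
  4A -> 'AAAA'
  3B -> 'BBB'
  7E -> 'EEEEEEE'
  8D -> 'DDDDDDDD'
  6A -> 'AAAAAA'
  4G -> 'GGGG'

Decoded = AAAAAABBBEEEEEEEDDDDDDDDAAAAAAGGGG


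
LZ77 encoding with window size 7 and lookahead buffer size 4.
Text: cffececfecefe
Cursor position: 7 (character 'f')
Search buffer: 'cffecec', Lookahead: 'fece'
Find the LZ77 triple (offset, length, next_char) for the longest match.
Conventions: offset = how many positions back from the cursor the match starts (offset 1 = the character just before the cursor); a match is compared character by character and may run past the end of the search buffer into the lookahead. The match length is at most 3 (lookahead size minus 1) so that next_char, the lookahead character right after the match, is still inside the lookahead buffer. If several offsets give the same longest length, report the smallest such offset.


Try each offset into the search buffer:
  offset=1 (pos 6, char 'c'): match length 0
  offset=2 (pos 5, char 'e'): match length 0
  offset=3 (pos 4, char 'c'): match length 0
  offset=4 (pos 3, char 'e'): match length 0
  offset=5 (pos 2, char 'f'): match length 3
  offset=6 (pos 1, char 'f'): match length 1
  offset=7 (pos 0, char 'c'): match length 0
Longest match has length 3 at offset 5.
next_char = character at position 7 + 3 = 10 -> 'e'

Best match: offset=5, length=3 (matching 'fec' starting at position 2)
LZ77 triple: (5, 3, 'e')


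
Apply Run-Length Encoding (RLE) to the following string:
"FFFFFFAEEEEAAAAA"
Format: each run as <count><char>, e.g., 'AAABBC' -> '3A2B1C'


Scanning runs left to right:
  i=0: run of 'F' x 6 -> '6F'
  i=6: run of 'A' x 1 -> '1A'
  i=7: run of 'E' x 4 -> '4E'
  i=11: run of 'A' x 5 -> '5A'

RLE = 6F1A4E5A


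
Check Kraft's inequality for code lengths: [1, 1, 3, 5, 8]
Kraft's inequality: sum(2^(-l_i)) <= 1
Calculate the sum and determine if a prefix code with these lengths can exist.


Sum = 2^(-1) + 2^(-1) + 2^(-3) + 2^(-5) + 2^(-8)
    = 0.5 + 0.5 + 0.125 + 0.03125 + 0.00390625
    = 297/256 = 1.16015625
Since 1.16015625 > 1, Kraft's inequality is NOT satisfied.
A prefix code with these lengths CANNOT exist.

Kraft sum = 1.16015625. Not satisfied.


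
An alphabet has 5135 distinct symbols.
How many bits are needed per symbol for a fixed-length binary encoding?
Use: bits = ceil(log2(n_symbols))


log2(5135) = 12.3261
Bracket: 2^12 = 4096 < 5135 <= 2^13 = 8192
So ceil(log2(5135)) = 13

bits = ceil(log2(5135)) = ceil(12.3261) = 13 bits


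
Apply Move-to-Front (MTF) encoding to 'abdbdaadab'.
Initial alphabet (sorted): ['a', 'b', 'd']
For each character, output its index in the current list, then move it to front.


MTF encoding:
'a': index 0 in ['a', 'b', 'd'] -> ['a', 'b', 'd']
'b': index 1 in ['a', 'b', 'd'] -> ['b', 'a', 'd']
'd': index 2 in ['b', 'a', 'd'] -> ['d', 'b', 'a']
'b': index 1 in ['d', 'b', 'a'] -> ['b', 'd', 'a']
'd': index 1 in ['b', 'd', 'a'] -> ['d', 'b', 'a']
'a': index 2 in ['d', 'b', 'a'] -> ['a', 'd', 'b']
'a': index 0 in ['a', 'd', 'b'] -> ['a', 'd', 'b']
'd': index 1 in ['a', 'd', 'b'] -> ['d', 'a', 'b']
'a': index 1 in ['d', 'a', 'b'] -> ['a', 'd', 'b']
'b': index 2 in ['a', 'd', 'b'] -> ['b', 'a', 'd']


Output: [0, 1, 2, 1, 1, 2, 0, 1, 1, 2]


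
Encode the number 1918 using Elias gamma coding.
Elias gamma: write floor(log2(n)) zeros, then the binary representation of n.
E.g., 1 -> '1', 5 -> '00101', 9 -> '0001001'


num_bits = floor(log2(1918)) + 1 = 11
leading_zeros = num_bits - 1 = 10
binary(1918) = 11101111110

Elias gamma(1918) = '0000000000' + '11101111110' = 000000000011101111110 (21 bits)


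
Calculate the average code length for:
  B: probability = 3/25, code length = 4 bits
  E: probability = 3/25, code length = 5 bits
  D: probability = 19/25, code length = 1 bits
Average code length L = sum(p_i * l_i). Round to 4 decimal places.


Weighted contributions p_i * l_i:
  B: (3/25) * 4 = 12/25
  E: (3/25) * 5 = 15/25
  D: (19/25) * 1 = 19/25
Sum = (12 + 15 + 19)/25 = 46/25

L = 46/25 = 1.8400 bits/symbol


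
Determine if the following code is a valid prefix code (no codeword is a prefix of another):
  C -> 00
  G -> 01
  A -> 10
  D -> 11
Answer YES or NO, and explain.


Checking each pair (does one codeword prefix another?):
  C='00' vs G='01': no prefix
  C='00' vs A='10': no prefix
  C='00' vs D='11': no prefix
  G='01' vs C='00': no prefix
  G='01' vs A='10': no prefix
  G='01' vs D='11': no prefix
  A='10' vs C='00': no prefix
  A='10' vs G='01': no prefix
  A='10' vs D='11': no prefix
  D='11' vs C='00': no prefix
  D='11' vs G='01': no prefix
  D='11' vs A='10': no prefix
No violation found over all pairs.

YES -- this is a valid prefix code. No codeword is a prefix of any other codeword.


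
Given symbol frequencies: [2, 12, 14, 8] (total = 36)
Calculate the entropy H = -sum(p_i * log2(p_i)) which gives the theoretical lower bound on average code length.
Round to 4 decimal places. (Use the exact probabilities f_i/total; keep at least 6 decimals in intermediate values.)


Per-symbol terms -p_i * log2(p_i) with p_i = f_i/36:
  p = 2/36 = 0.055556: log2(p) = -4.169925, -p*log2(p) = 0.231663
  p = 12/36 = 0.333333: log2(p) = -1.584963, -p*log2(p) = 0.528321
  p = 14/36 = 0.388889: log2(p) = -1.362570, -p*log2(p) = 0.529888
  p = 8/36 = 0.222222: log2(p) = -2.169925, -p*log2(p) = 0.482206
H = 0.231663 + 0.528321 + 0.529888 + 0.482206 = 1.772078

H = 1.7721 bits/symbol


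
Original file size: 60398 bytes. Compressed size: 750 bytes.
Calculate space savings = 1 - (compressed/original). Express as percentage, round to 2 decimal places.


ratio = compressed/original = 750/60398 = 0.012418
savings = 1 - ratio = 1 - 0.012418 = 0.987582
as a percentage: 0.987582 * 100 = 98.76%

Space savings = 1 - 750/60398 = 98.76%


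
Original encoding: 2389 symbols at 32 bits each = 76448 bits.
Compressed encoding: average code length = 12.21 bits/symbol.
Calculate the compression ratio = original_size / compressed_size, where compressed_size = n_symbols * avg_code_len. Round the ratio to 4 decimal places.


original_size = n_symbols * orig_bits = 2389 * 32 = 76448 bits
compressed_size = n_symbols * avg_code_len = 2389 * 12.21 = 29169.69 bits
ratio = original_size / compressed_size = 76448 / 29169.69 = 2.6208

Compression ratio = 2.6208


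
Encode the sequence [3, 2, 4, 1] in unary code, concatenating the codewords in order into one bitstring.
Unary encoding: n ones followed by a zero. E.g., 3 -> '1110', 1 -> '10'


Encode each number as n ones followed by a terminating 0:
  3 -> 1110 (4 bits)
  2 -> 110 (3 bits)
  4 -> 11110 (5 bits)
  1 -> 10 (2 bits)
Total length = 4 + 3 + 5 + 2 = 14 bits.

Unary([3, 2, 4, 1]) = 11101101111010 (14 bits)


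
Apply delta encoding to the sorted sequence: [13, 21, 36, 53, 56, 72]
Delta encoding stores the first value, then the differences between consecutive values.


First value: 13
Deltas:
  21 - 13 = 8
  36 - 21 = 15
  53 - 36 = 17
  56 - 53 = 3
  72 - 56 = 16


Delta encoded: [13, 8, 15, 17, 3, 16]


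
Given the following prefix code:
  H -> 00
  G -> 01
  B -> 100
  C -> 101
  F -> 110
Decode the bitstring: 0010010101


Decoding step by step:
Bits 00 -> H
Bits 100 -> B
Bits 101 -> C
Bits 01 -> G


Decoded message: HBCG


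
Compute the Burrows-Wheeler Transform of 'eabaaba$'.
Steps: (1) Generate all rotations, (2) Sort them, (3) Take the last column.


Rotations (sorted):
  0: $eabaaba -> last char: a
  1: a$eabaab -> last char: b
  2: aaba$eab -> last char: b
  3: aba$eaba -> last char: a
  4: abaaba$e -> last char: e
  5: ba$eabaa -> last char: a
  6: baaba$ea -> last char: a
  7: eabaaba$ -> last char: $


BWT = abbaeaa$


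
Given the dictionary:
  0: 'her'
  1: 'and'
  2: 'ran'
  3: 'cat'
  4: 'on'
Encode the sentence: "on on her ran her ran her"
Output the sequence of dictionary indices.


Look up each word in the dictionary:
  'on' -> 4
  'on' -> 4
  'her' -> 0
  'ran' -> 2
  'her' -> 0
  'ran' -> 2
  'her' -> 0

Encoded: [4, 4, 0, 2, 0, 2, 0]


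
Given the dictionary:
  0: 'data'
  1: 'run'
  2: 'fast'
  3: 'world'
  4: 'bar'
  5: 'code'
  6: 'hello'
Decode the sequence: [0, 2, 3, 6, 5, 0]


Look up each index in the dictionary:
  0 -> 'data'
  2 -> 'fast'
  3 -> 'world'
  6 -> 'hello'
  5 -> 'code'
  0 -> 'data'

Decoded: "data fast world hello code data"


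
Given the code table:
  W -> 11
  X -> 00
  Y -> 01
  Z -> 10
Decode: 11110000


Decoding:
11 -> W
11 -> W
00 -> X
00 -> X


Result: WWXX


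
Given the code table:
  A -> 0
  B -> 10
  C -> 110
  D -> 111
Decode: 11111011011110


Decoding:
111 -> D
110 -> C
110 -> C
111 -> D
10 -> B


Result: DCCDB


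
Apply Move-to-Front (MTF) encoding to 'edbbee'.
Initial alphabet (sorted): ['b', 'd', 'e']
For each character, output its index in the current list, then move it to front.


MTF encoding:
'e': index 2 in ['b', 'd', 'e'] -> ['e', 'b', 'd']
'd': index 2 in ['e', 'b', 'd'] -> ['d', 'e', 'b']
'b': index 2 in ['d', 'e', 'b'] -> ['b', 'd', 'e']
'b': index 0 in ['b', 'd', 'e'] -> ['b', 'd', 'e']
'e': index 2 in ['b', 'd', 'e'] -> ['e', 'b', 'd']
'e': index 0 in ['e', 'b', 'd'] -> ['e', 'b', 'd']


Output: [2, 2, 2, 0, 2, 0]


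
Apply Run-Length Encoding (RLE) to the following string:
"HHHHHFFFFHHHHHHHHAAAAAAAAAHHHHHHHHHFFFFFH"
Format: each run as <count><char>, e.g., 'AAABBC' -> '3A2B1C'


Scanning runs left to right:
  i=0: run of 'H' x 5 -> '5H'
  i=5: run of 'F' x 4 -> '4F'
  i=9: run of 'H' x 8 -> '8H'
  i=17: run of 'A' x 9 -> '9A'
  i=26: run of 'H' x 9 -> '9H'
  i=35: run of 'F' x 5 -> '5F'
  i=40: run of 'H' x 1 -> '1H'

RLE = 5H4F8H9A9H5F1H


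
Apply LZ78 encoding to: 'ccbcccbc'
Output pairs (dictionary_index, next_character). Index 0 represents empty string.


LZ78 encoding steps:
Dictionary: {0: ''}
Step 1: w='' (idx 0), next='c' -> output (0, 'c'), add 'c' as idx 1
Step 2: w='c' (idx 1), next='b' -> output (1, 'b'), add 'cb' as idx 2
Step 3: w='c' (idx 1), next='c' -> output (1, 'c'), add 'cc' as idx 3
Step 4: w='cb' (idx 2), next='c' -> output (2, 'c'), add 'cbc' as idx 4


Encoded: [(0, 'c'), (1, 'b'), (1, 'c'), (2, 'c')]


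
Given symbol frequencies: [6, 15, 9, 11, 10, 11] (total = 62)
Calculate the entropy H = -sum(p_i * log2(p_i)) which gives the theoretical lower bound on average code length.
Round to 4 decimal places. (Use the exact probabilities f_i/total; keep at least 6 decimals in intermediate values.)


Per-symbol terms -p_i * log2(p_i) with p_i = f_i/62:
  p = 6/62 = 0.096774: log2(p) = -3.369234, -p*log2(p) = 0.326055
  p = 15/62 = 0.241935: log2(p) = -2.047306, -p*log2(p) = 0.495316
  p = 9/62 = 0.145161: log2(p) = -2.784271, -p*log2(p) = 0.404168
  p = 11/62 = 0.177419: log2(p) = -2.494765, -p*log2(p) = 0.442620
  p = 10/62 = 0.161290: log2(p) = -2.632268, -p*log2(p) = 0.424559
  p = 11/62 = 0.177419: log2(p) = -2.494765, -p*log2(p) = 0.442620
H = 0.326055 + 0.495316 + 0.404168 + 0.442620 + 0.424559 + 0.442620 = 2.535338

H = 2.5353 bits/symbol


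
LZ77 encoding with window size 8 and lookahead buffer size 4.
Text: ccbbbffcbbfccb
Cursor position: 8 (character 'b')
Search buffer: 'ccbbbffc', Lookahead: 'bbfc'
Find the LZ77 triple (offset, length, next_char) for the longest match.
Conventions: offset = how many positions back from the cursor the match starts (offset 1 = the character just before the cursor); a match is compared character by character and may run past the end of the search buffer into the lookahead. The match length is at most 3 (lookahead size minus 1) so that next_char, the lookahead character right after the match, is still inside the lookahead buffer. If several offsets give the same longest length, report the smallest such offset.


Try each offset into the search buffer:
  offset=1 (pos 7, char 'c'): match length 0
  offset=2 (pos 6, char 'f'): match length 0
  offset=3 (pos 5, char 'f'): match length 0
  offset=4 (pos 4, char 'b'): match length 1
  offset=5 (pos 3, char 'b'): match length 3
  offset=6 (pos 2, char 'b'): match length 2
  offset=7 (pos 1, char 'c'): match length 0
  offset=8 (pos 0, char 'c'): match length 0
Longest match has length 3 at offset 5.
next_char = character at position 8 + 3 = 11 -> 'c'

Best match: offset=5, length=3 (matching 'bbf' starting at position 3)
LZ77 triple: (5, 3, 'c')


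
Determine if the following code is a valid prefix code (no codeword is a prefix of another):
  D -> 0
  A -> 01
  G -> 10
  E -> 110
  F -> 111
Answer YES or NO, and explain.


Checking each pair (does one codeword prefix another?):
  D='0' vs A='01': prefix -- VIOLATION

NO -- this is NOT a valid prefix code. D (0) is a prefix of A (01).


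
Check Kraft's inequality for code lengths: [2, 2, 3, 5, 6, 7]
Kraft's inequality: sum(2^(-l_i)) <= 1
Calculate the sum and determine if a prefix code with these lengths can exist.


Sum = 2^(-2) + 2^(-2) + 2^(-3) + 2^(-5) + 2^(-6) + 2^(-7)
    = 0.25 + 0.25 + 0.125 + 0.03125 + 0.015625 + 0.0078125
    = 87/128 = 0.6796875
Since 0.6796875 <= 1, Kraft's inequality IS satisfied.
A prefix code with these lengths CAN exist.

Kraft sum = 0.6796875. Satisfied.


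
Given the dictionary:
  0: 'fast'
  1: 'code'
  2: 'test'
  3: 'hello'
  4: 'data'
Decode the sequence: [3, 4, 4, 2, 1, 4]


Look up each index in the dictionary:
  3 -> 'hello'
  4 -> 'data'
  4 -> 'data'
  2 -> 'test'
  1 -> 'code'
  4 -> 'data'

Decoded: "hello data data test code data"


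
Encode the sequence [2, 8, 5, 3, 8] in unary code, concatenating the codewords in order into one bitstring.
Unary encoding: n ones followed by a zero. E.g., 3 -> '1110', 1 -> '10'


Encode each number as n ones followed by a terminating 0:
  2 -> 110 (3 bits)
  8 -> 111111110 (9 bits)
  5 -> 111110 (6 bits)
  3 -> 1110 (4 bits)
  8 -> 111111110 (9 bits)
Total length = 3 + 9 + 6 + 4 + 9 = 31 bits.

Unary([2, 8, 5, 3, 8]) = 1101111111101111101110111111110 (31 bits)


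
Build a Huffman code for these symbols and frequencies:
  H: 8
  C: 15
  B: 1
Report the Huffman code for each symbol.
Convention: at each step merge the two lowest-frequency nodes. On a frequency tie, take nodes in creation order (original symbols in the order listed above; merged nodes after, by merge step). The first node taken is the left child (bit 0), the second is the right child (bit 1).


Huffman tree construction:
Step 1: Merge B(1) + H(8) = 9
Step 2: Merge (B+H)(9) + C(15) = 24
Read each symbol's code off the tree from the root (left child = 0, right child = 1).

Codes:
  H: 01 (length 2)
  C: 1 (length 1)
  B: 00 (length 2)
Average code length: 33/24 = 1.3750 bits/symbol


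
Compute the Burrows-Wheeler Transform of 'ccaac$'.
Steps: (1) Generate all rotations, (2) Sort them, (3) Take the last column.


Rotations (sorted):
  0: $ccaac -> last char: c
  1: aac$cc -> last char: c
  2: ac$cca -> last char: a
  3: c$ccaa -> last char: a
  4: caac$c -> last char: c
  5: ccaac$ -> last char: $


BWT = ccaac$


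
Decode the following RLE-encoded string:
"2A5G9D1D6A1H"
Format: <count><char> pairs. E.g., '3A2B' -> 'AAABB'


Expanding each <count><char> pair:
  2A -> 'AA'
  5G -> 'GGGGG'
  9D -> 'DDDDDDDDD'
  1D -> 'D'
  6A -> 'AAAAAA'
  1H -> 'H'

Decoded = AAGGGGGDDDDDDDDDDAAAAAAH


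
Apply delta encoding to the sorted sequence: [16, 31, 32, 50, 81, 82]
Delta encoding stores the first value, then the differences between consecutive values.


First value: 16
Deltas:
  31 - 16 = 15
  32 - 31 = 1
  50 - 32 = 18
  81 - 50 = 31
  82 - 81 = 1


Delta encoded: [16, 15, 1, 18, 31, 1]


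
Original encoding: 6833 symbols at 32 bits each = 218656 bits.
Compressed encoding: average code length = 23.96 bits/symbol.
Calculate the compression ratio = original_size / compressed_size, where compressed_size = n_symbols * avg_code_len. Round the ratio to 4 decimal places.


original_size = n_symbols * orig_bits = 6833 * 32 = 218656 bits
compressed_size = n_symbols * avg_code_len = 6833 * 23.96 = 163718.68 bits
ratio = original_size / compressed_size = 218656 / 163718.68 = 1.3356

Compression ratio = 1.3356


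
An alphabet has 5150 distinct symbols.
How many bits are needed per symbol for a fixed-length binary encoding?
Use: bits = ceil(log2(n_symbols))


log2(5150) = 12.3304
Bracket: 2^12 = 4096 < 5150 <= 2^13 = 8192
So ceil(log2(5150)) = 13

bits = ceil(log2(5150)) = ceil(12.3304) = 13 bits


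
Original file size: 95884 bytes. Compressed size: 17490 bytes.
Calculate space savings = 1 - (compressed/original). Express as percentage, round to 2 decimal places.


ratio = compressed/original = 17490/95884 = 0.182408
savings = 1 - ratio = 1 - 0.182408 = 0.817592
as a percentage: 0.817592 * 100 = 81.76%

Space savings = 1 - 17490/95884 = 81.76%


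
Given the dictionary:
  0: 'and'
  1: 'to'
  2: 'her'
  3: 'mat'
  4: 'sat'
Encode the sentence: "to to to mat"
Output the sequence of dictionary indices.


Look up each word in the dictionary:
  'to' -> 1
  'to' -> 1
  'to' -> 1
  'mat' -> 3

Encoded: [1, 1, 1, 3]


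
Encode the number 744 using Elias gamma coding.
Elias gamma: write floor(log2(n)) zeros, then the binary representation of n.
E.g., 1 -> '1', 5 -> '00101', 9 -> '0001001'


num_bits = floor(log2(744)) + 1 = 10
leading_zeros = num_bits - 1 = 9
binary(744) = 1011101000

Elias gamma(744) = '000000000' + '1011101000' = 0000000001011101000 (19 bits)


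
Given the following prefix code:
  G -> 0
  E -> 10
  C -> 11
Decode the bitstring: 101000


Decoding step by step:
Bits 10 -> E
Bits 10 -> E
Bits 0 -> G
Bits 0 -> G


Decoded message: EEGG


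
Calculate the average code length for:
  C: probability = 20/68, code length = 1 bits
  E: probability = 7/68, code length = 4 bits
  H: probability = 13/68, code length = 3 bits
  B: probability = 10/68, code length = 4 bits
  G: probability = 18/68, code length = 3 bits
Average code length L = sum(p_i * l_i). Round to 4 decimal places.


Weighted contributions p_i * l_i:
  C: (20/68) * 1 = 20/68
  E: (7/68) * 4 = 28/68
  H: (13/68) * 3 = 39/68
  B: (10/68) * 4 = 40/68
  G: (18/68) * 3 = 54/68
Sum = (20 + 28 + 39 + 40 + 54)/68 = 181/68

L = 181/68 = 2.6618 bits/symbol


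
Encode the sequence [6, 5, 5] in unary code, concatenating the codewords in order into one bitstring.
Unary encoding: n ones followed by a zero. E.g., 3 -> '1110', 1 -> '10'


Encode each number as n ones followed by a terminating 0:
  6 -> 1111110 (7 bits)
  5 -> 111110 (6 bits)
  5 -> 111110 (6 bits)
Total length = 7 + 6 + 6 = 19 bits.

Unary([6, 5, 5]) = 1111110111110111110 (19 bits)


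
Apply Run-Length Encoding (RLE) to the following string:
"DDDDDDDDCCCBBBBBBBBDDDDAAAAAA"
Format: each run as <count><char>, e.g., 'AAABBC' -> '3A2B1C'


Scanning runs left to right:
  i=0: run of 'D' x 8 -> '8D'
  i=8: run of 'C' x 3 -> '3C'
  i=11: run of 'B' x 8 -> '8B'
  i=19: run of 'D' x 4 -> '4D'
  i=23: run of 'A' x 6 -> '6A'

RLE = 8D3C8B4D6A


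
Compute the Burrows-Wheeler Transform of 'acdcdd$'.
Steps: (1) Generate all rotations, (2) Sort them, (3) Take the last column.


Rotations (sorted):
  0: $acdcdd -> last char: d
  1: acdcdd$ -> last char: $
  2: cdcdd$a -> last char: a
  3: cdd$acd -> last char: d
  4: d$acdcd -> last char: d
  5: dcdd$ac -> last char: c
  6: dd$acdc -> last char: c


BWT = d$addcc


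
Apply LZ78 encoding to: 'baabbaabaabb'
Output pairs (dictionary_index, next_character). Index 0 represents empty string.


LZ78 encoding steps:
Dictionary: {0: ''}
Step 1: w='' (idx 0), next='b' -> output (0, 'b'), add 'b' as idx 1
Step 2: w='' (idx 0), next='a' -> output (0, 'a'), add 'a' as idx 2
Step 3: w='a' (idx 2), next='b' -> output (2, 'b'), add 'ab' as idx 3
Step 4: w='b' (idx 1), next='a' -> output (1, 'a'), add 'ba' as idx 4
Step 5: w='ab' (idx 3), next='a' -> output (3, 'a'), add 'aba' as idx 5
Step 6: w='ab' (idx 3), next='b' -> output (3, 'b'), add 'abb' as idx 6


Encoded: [(0, 'b'), (0, 'a'), (2, 'b'), (1, 'a'), (3, 'a'), (3, 'b')]


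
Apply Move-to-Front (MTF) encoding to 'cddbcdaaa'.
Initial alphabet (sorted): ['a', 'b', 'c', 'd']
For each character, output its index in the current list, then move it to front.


MTF encoding:
'c': index 2 in ['a', 'b', 'c', 'd'] -> ['c', 'a', 'b', 'd']
'd': index 3 in ['c', 'a', 'b', 'd'] -> ['d', 'c', 'a', 'b']
'd': index 0 in ['d', 'c', 'a', 'b'] -> ['d', 'c', 'a', 'b']
'b': index 3 in ['d', 'c', 'a', 'b'] -> ['b', 'd', 'c', 'a']
'c': index 2 in ['b', 'd', 'c', 'a'] -> ['c', 'b', 'd', 'a']
'd': index 2 in ['c', 'b', 'd', 'a'] -> ['d', 'c', 'b', 'a']
'a': index 3 in ['d', 'c', 'b', 'a'] -> ['a', 'd', 'c', 'b']
'a': index 0 in ['a', 'd', 'c', 'b'] -> ['a', 'd', 'c', 'b']
'a': index 0 in ['a', 'd', 'c', 'b'] -> ['a', 'd', 'c', 'b']


Output: [2, 3, 0, 3, 2, 2, 3, 0, 0]


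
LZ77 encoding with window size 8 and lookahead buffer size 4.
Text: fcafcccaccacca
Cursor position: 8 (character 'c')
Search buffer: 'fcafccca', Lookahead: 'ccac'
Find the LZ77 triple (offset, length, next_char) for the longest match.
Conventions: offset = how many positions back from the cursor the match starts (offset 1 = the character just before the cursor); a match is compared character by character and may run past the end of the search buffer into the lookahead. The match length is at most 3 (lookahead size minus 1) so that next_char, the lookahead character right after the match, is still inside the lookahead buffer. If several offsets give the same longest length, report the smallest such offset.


Try each offset into the search buffer:
  offset=1 (pos 7, char 'a'): match length 0
  offset=2 (pos 6, char 'c'): match length 1
  offset=3 (pos 5, char 'c'): match length 3
  offset=4 (pos 4, char 'c'): match length 2
  offset=5 (pos 3, char 'f'): match length 0
  offset=6 (pos 2, char 'a'): match length 0
  offset=7 (pos 1, char 'c'): match length 1
  offset=8 (pos 0, char 'f'): match length 0
Longest match has length 3 at offset 3.
next_char = character at position 8 + 3 = 11 -> 'c'

Best match: offset=3, length=3 (matching 'cca' starting at position 5)
LZ77 triple: (3, 3, 'c')


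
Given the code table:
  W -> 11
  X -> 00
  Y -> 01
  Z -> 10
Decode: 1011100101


Decoding:
10 -> Z
11 -> W
10 -> Z
01 -> Y
01 -> Y


Result: ZWZYY


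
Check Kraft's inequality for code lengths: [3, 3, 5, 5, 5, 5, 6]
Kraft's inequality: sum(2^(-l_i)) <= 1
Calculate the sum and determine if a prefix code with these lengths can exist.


Sum = 2^(-3) + 2^(-3) + 2^(-5) + 2^(-5) + 2^(-5) + 2^(-5) + 2^(-6)
    = 0.125 + 0.125 + 0.03125 + 0.03125 + 0.03125 + 0.03125 + 0.015625
    = 25/64 = 0.390625
Since 0.390625 <= 1, Kraft's inequality IS satisfied.
A prefix code with these lengths CAN exist.

Kraft sum = 0.390625. Satisfied.


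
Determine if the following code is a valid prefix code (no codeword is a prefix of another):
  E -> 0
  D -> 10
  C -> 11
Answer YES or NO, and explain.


Checking each pair (does one codeword prefix another?):
  E='0' vs D='10': no prefix
  E='0' vs C='11': no prefix
  D='10' vs E='0': no prefix
  D='10' vs C='11': no prefix
  C='11' vs E='0': no prefix
  C='11' vs D='10': no prefix
No violation found over all pairs.

YES -- this is a valid prefix code. No codeword is a prefix of any other codeword.


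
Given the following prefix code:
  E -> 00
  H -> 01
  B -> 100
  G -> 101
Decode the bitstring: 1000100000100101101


Decoding step by step:
Bits 100 -> B
Bits 01 -> H
Bits 00 -> E
Bits 00 -> E
Bits 01 -> H
Bits 00 -> E
Bits 101 -> G
Bits 101 -> G


Decoded message: BHEEHEGG


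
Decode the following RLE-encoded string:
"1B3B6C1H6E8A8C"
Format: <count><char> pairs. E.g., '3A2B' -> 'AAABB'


Expanding each <count><char> pair:
  1B -> 'B'
  3B -> 'BBB'
  6C -> 'CCCCCC'
  1H -> 'H'
  6E -> 'EEEEEE'
  8A -> 'AAAAAAAA'
  8C -> 'CCCCCCCC'

Decoded = BBBBCCCCCCHEEEEEEAAAAAAAACCCCCCCC


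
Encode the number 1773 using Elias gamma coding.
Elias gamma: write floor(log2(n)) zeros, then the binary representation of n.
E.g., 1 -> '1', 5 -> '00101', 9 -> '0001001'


num_bits = floor(log2(1773)) + 1 = 11
leading_zeros = num_bits - 1 = 10
binary(1773) = 11011101101

Elias gamma(1773) = '0000000000' + '11011101101' = 000000000011011101101 (21 bits)


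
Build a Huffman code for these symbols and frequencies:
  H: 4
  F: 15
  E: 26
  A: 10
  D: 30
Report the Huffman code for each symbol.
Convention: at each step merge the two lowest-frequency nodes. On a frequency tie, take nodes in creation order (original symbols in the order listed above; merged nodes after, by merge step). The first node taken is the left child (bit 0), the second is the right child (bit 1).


Huffman tree construction:
Step 1: Merge H(4) + A(10) = 14
Step 2: Merge (H+A)(14) + F(15) = 29
Step 3: Merge E(26) + ((H+A)+F)(29) = 55
Step 4: Merge D(30) + (E+((H+A)+F))(55) = 85
Read each symbol's code off the tree from the root (left child = 0, right child = 1).

Codes:
  H: 1100 (length 4)
  F: 111 (length 3)
  E: 10 (length 2)
  A: 1101 (length 4)
  D: 0 (length 1)
Average code length: 183/85 = 2.1529 bits/symbol


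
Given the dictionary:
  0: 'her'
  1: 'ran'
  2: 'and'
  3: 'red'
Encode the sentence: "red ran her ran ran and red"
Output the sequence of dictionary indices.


Look up each word in the dictionary:
  'red' -> 3
  'ran' -> 1
  'her' -> 0
  'ran' -> 1
  'ran' -> 1
  'and' -> 2
  'red' -> 3

Encoded: [3, 1, 0, 1, 1, 2, 3]


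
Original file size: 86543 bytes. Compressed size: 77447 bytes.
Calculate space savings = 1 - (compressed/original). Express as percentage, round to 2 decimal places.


ratio = compressed/original = 77447/86543 = 0.894896
savings = 1 - ratio = 1 - 0.894896 = 0.105104
as a percentage: 0.105104 * 100 = 10.51%

Space savings = 1 - 77447/86543 = 10.51%


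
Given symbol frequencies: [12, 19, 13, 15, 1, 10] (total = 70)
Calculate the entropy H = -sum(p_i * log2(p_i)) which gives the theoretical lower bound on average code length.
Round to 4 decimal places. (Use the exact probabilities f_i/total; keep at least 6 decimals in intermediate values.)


Per-symbol terms -p_i * log2(p_i) with p_i = f_i/70:
  p = 12/70 = 0.171429: log2(p) = -2.544321, -p*log2(p) = 0.436169
  p = 19/70 = 0.271429: log2(p) = -1.881356, -p*log2(p) = 0.510654
  p = 13/70 = 0.185714: log2(p) = -2.428843, -p*log2(p) = 0.451071
  p = 15/70 = 0.214286: log2(p) = -2.222392, -p*log2(p) = 0.476227
  p = 1/70 = 0.014286: log2(p) = -6.129283, -p*log2(p) = 0.087561
  p = 10/70 = 0.142857: log2(p) = -2.807355, -p*log2(p) = 0.401051
H = 0.436169 + 0.510654 + 0.451071 + 0.476227 + 0.087561 + 0.401051 = 2.362733

H = 2.3627 bits/symbol


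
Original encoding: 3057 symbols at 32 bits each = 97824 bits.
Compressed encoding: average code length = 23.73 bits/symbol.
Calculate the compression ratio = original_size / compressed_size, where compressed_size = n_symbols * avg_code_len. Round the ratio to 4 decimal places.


original_size = n_symbols * orig_bits = 3057 * 32 = 97824 bits
compressed_size = n_symbols * avg_code_len = 3057 * 23.73 = 72542.61 bits
ratio = original_size / compressed_size = 97824 / 72542.61 = 1.3485

Compression ratio = 1.3485


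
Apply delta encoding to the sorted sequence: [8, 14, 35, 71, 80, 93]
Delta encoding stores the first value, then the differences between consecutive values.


First value: 8
Deltas:
  14 - 8 = 6
  35 - 14 = 21
  71 - 35 = 36
  80 - 71 = 9
  93 - 80 = 13


Delta encoded: [8, 6, 21, 36, 9, 13]


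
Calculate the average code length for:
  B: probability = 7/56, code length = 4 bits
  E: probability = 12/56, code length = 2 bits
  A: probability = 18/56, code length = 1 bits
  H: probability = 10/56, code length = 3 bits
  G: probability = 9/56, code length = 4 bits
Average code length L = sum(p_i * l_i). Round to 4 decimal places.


Weighted contributions p_i * l_i:
  B: (7/56) * 4 = 28/56
  E: (12/56) * 2 = 24/56
  A: (18/56) * 1 = 18/56
  H: (10/56) * 3 = 30/56
  G: (9/56) * 4 = 36/56
Sum = (28 + 24 + 18 + 30 + 36)/56 = 136/56

L = 136/56 = 2.4286 bits/symbol


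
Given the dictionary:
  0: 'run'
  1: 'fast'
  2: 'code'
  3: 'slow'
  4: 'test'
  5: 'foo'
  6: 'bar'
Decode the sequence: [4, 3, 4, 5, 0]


Look up each index in the dictionary:
  4 -> 'test'
  3 -> 'slow'
  4 -> 'test'
  5 -> 'foo'
  0 -> 'run'

Decoded: "test slow test foo run"


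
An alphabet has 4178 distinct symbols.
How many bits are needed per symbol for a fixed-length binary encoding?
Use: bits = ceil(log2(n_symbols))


log2(4178) = 12.0286
Bracket: 2^12 = 4096 < 4178 <= 2^13 = 8192
So ceil(log2(4178)) = 13

bits = ceil(log2(4178)) = ceil(12.0286) = 13 bits


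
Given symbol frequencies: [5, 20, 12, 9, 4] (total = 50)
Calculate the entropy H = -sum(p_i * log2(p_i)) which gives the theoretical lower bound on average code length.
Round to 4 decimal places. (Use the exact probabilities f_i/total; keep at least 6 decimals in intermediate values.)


Per-symbol terms -p_i * log2(p_i) with p_i = f_i/50:
  p = 5/50 = 0.100000: log2(p) = -3.321928, -p*log2(p) = 0.332193
  p = 20/50 = 0.400000: log2(p) = -1.321928, -p*log2(p) = 0.528771
  p = 12/50 = 0.240000: log2(p) = -2.058894, -p*log2(p) = 0.494134
  p = 9/50 = 0.180000: log2(p) = -2.473931, -p*log2(p) = 0.445308
  p = 4/50 = 0.080000: log2(p) = -3.643856, -p*log2(p) = 0.291508
H = 0.332193 + 0.528771 + 0.494134 + 0.445308 + 0.291508 = 2.091914

H = 2.0919 bits/symbol


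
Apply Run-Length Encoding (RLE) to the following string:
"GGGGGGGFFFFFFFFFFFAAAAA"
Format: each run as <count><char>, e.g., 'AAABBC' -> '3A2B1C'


Scanning runs left to right:
  i=0: run of 'G' x 7 -> '7G'
  i=7: run of 'F' x 11 -> '11F'
  i=18: run of 'A' x 5 -> '5A'

RLE = 7G11F5A


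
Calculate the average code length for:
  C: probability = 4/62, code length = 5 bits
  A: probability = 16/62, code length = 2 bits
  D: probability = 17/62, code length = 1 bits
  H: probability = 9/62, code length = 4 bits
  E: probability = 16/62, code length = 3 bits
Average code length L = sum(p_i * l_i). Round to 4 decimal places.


Weighted contributions p_i * l_i:
  C: (4/62) * 5 = 20/62
  A: (16/62) * 2 = 32/62
  D: (17/62) * 1 = 17/62
  H: (9/62) * 4 = 36/62
  E: (16/62) * 3 = 48/62
Sum = (20 + 32 + 17 + 36 + 48)/62 = 153/62

L = 153/62 = 2.4677 bits/symbol


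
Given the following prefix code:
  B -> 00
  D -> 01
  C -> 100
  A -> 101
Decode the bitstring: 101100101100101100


Decoding step by step:
Bits 101 -> A
Bits 100 -> C
Bits 101 -> A
Bits 100 -> C
Bits 101 -> A
Bits 100 -> C


Decoded message: ACACAC


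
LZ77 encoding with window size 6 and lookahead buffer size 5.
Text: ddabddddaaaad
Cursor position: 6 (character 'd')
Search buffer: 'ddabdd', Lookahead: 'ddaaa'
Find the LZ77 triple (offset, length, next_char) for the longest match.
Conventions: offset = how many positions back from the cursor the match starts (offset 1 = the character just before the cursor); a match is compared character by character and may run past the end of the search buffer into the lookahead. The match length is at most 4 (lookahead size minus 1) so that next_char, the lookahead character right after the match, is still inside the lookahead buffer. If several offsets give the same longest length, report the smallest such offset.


Try each offset into the search buffer:
  offset=1 (pos 5, char 'd'): match length 2
  offset=2 (pos 4, char 'd'): match length 2
  offset=3 (pos 3, char 'b'): match length 0
  offset=4 (pos 2, char 'a'): match length 0
  offset=5 (pos 1, char 'd'): match length 1
  offset=6 (pos 0, char 'd'): match length 3
Longest match has length 3 at offset 6.
next_char = character at position 6 + 3 = 9 -> 'a'

Best match: offset=6, length=3 (matching 'dda' starting at position 0)
LZ77 triple: (6, 3, 'a')


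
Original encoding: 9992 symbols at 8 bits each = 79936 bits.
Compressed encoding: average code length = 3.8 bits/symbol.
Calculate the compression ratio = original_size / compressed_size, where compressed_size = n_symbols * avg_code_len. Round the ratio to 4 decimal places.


original_size = n_symbols * orig_bits = 9992 * 8 = 79936 bits
compressed_size = n_symbols * avg_code_len = 9992 * 3.8 = 37969.6 bits
ratio = original_size / compressed_size = 79936 / 37969.6 = 2.1053

Compression ratio = 2.1053


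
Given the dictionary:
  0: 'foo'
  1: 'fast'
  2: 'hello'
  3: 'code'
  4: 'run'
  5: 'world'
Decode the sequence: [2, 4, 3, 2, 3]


Look up each index in the dictionary:
  2 -> 'hello'
  4 -> 'run'
  3 -> 'code'
  2 -> 'hello'
  3 -> 'code'

Decoded: "hello run code hello code"


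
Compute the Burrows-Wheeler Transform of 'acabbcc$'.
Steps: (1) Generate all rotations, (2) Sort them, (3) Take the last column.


Rotations (sorted):
  0: $acabbcc -> last char: c
  1: abbcc$ac -> last char: c
  2: acabbcc$ -> last char: $
  3: bbcc$aca -> last char: a
  4: bcc$acab -> last char: b
  5: c$acabbc -> last char: c
  6: cabbcc$a -> last char: a
  7: cc$acabb -> last char: b


BWT = cc$abcab


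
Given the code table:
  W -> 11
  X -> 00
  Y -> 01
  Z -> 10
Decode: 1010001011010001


Decoding:
10 -> Z
10 -> Z
00 -> X
10 -> Z
11 -> W
01 -> Y
00 -> X
01 -> Y


Result: ZZXZWYXY


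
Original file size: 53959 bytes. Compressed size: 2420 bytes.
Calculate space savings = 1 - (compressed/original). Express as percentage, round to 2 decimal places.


ratio = compressed/original = 2420/53959 = 0.044849
savings = 1 - ratio = 1 - 0.044849 = 0.955151
as a percentage: 0.955151 * 100 = 95.52%

Space savings = 1 - 2420/53959 = 95.52%


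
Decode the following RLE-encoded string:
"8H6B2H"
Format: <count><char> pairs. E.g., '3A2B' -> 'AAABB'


Expanding each <count><char> pair:
  8H -> 'HHHHHHHH'
  6B -> 'BBBBBB'
  2H -> 'HH'

Decoded = HHHHHHHHBBBBBBHH


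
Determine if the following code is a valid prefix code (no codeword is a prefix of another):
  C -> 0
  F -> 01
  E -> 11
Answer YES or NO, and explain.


Checking each pair (does one codeword prefix another?):
  C='0' vs F='01': prefix -- VIOLATION

NO -- this is NOT a valid prefix code. C (0) is a prefix of F (01).


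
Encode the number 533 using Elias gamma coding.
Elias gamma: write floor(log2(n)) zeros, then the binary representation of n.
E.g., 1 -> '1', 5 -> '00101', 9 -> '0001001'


num_bits = floor(log2(533)) + 1 = 10
leading_zeros = num_bits - 1 = 9
binary(533) = 1000010101

Elias gamma(533) = '000000000' + '1000010101' = 0000000001000010101 (19 bits)


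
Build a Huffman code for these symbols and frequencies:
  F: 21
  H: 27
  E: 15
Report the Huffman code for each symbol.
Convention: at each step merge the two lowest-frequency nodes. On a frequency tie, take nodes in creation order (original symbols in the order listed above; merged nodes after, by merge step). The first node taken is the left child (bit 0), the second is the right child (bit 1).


Huffman tree construction:
Step 1: Merge E(15) + F(21) = 36
Step 2: Merge H(27) + (E+F)(36) = 63
Read each symbol's code off the tree from the root (left child = 0, right child = 1).

Codes:
  F: 11 (length 2)
  H: 0 (length 1)
  E: 10 (length 2)
Average code length: 99/63 = 1.5714 bits/symbol


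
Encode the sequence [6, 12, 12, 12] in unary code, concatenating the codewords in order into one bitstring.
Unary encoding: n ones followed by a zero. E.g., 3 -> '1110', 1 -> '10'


Encode each number as n ones followed by a terminating 0:
  6 -> 1111110 (7 bits)
  12 -> 1111111111110 (13 bits)
  12 -> 1111111111110 (13 bits)
  12 -> 1111111111110 (13 bits)
Total length = 7 + 13 + 13 + 13 = 46 bits.

Unary([6, 12, 12, 12]) = 1111110111111111111011111111111101111111111110 (46 bits)


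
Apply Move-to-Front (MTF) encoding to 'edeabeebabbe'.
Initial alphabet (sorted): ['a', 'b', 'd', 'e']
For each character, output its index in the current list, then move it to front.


MTF encoding:
'e': index 3 in ['a', 'b', 'd', 'e'] -> ['e', 'a', 'b', 'd']
'd': index 3 in ['e', 'a', 'b', 'd'] -> ['d', 'e', 'a', 'b']
'e': index 1 in ['d', 'e', 'a', 'b'] -> ['e', 'd', 'a', 'b']
'a': index 2 in ['e', 'd', 'a', 'b'] -> ['a', 'e', 'd', 'b']
'b': index 3 in ['a', 'e', 'd', 'b'] -> ['b', 'a', 'e', 'd']
'e': index 2 in ['b', 'a', 'e', 'd'] -> ['e', 'b', 'a', 'd']
'e': index 0 in ['e', 'b', 'a', 'd'] -> ['e', 'b', 'a', 'd']
'b': index 1 in ['e', 'b', 'a', 'd'] -> ['b', 'e', 'a', 'd']
'a': index 2 in ['b', 'e', 'a', 'd'] -> ['a', 'b', 'e', 'd']
'b': index 1 in ['a', 'b', 'e', 'd'] -> ['b', 'a', 'e', 'd']
'b': index 0 in ['b', 'a', 'e', 'd'] -> ['b', 'a', 'e', 'd']
'e': index 2 in ['b', 'a', 'e', 'd'] -> ['e', 'b', 'a', 'd']


Output: [3, 3, 1, 2, 3, 2, 0, 1, 2, 1, 0, 2]


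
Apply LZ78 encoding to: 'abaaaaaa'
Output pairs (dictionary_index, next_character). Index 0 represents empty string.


LZ78 encoding steps:
Dictionary: {0: ''}
Step 1: w='' (idx 0), next='a' -> output (0, 'a'), add 'a' as idx 1
Step 2: w='' (idx 0), next='b' -> output (0, 'b'), add 'b' as idx 2
Step 3: w='a' (idx 1), next='a' -> output (1, 'a'), add 'aa' as idx 3
Step 4: w='aa' (idx 3), next='a' -> output (3, 'a'), add 'aaa' as idx 4
Step 5: w='a' (idx 1), end of input -> output (1, '')


Encoded: [(0, 'a'), (0, 'b'), (1, 'a'), (3, 'a'), (1, '')]


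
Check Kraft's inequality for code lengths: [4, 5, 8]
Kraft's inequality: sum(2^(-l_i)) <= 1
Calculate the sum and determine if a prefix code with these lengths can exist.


Sum = 2^(-4) + 2^(-5) + 2^(-8)
    = 0.0625 + 0.03125 + 0.00390625
    = 25/256 = 0.09765625
Since 0.09765625 <= 1, Kraft's inequality IS satisfied.
A prefix code with these lengths CAN exist.

Kraft sum = 0.09765625. Satisfied.


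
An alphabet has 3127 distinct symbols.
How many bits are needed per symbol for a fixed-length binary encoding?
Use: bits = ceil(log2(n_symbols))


log2(3127) = 11.6106
Bracket: 2^11 = 2048 < 3127 <= 2^12 = 4096
So ceil(log2(3127)) = 12

bits = ceil(log2(3127)) = ceil(11.6106) = 12 bits


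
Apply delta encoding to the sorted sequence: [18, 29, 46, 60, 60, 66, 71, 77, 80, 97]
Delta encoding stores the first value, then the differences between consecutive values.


First value: 18
Deltas:
  29 - 18 = 11
  46 - 29 = 17
  60 - 46 = 14
  60 - 60 = 0
  66 - 60 = 6
  71 - 66 = 5
  77 - 71 = 6
  80 - 77 = 3
  97 - 80 = 17


Delta encoded: [18, 11, 17, 14, 0, 6, 5, 6, 3, 17]


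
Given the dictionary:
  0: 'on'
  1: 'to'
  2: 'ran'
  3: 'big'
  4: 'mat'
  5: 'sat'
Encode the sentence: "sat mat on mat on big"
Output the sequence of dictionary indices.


Look up each word in the dictionary:
  'sat' -> 5
  'mat' -> 4
  'on' -> 0
  'mat' -> 4
  'on' -> 0
  'big' -> 3

Encoded: [5, 4, 0, 4, 0, 3]


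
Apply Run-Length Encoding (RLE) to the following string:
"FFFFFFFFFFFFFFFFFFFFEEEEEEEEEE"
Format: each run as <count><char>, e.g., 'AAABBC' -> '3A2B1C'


Scanning runs left to right:
  i=0: run of 'F' x 20 -> '20F'
  i=20: run of 'E' x 10 -> '10E'

RLE = 20F10E


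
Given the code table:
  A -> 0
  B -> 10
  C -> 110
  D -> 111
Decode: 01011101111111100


Decoding:
0 -> A
10 -> B
111 -> D
0 -> A
111 -> D
111 -> D
110 -> C
0 -> A


Result: ABDADDCA


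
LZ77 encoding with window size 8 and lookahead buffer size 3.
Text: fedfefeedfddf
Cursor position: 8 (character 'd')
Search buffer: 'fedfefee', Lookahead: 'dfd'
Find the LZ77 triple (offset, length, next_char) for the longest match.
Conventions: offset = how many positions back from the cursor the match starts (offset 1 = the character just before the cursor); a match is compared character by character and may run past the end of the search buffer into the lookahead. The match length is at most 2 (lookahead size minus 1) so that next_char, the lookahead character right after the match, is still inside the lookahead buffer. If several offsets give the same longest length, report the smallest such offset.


Try each offset into the search buffer:
  offset=1 (pos 7, char 'e'): match length 0
  offset=2 (pos 6, char 'e'): match length 0
  offset=3 (pos 5, char 'f'): match length 0
  offset=4 (pos 4, char 'e'): match length 0
  offset=5 (pos 3, char 'f'): match length 0
  offset=6 (pos 2, char 'd'): match length 2
  offset=7 (pos 1, char 'e'): match length 0
  offset=8 (pos 0, char 'f'): match length 0
Longest match has length 2 at offset 6.
next_char = character at position 8 + 2 = 10 -> 'd'

Best match: offset=6, length=2 (matching 'df' starting at position 2)
LZ77 triple: (6, 2, 'd')
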